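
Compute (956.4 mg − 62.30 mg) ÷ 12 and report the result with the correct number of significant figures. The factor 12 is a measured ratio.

75 mg

956.4 mg − 62.30 mg = 894.10 mg; the difference is limited to 1 decimal place (4 s.f.).
Carrying full precision, 894.10 ÷ 12 = 74.5083333333… mg; 12 has 2 s.f., so the result keeps min(4, 2) = 2 s.f.
Rounded to 2 significant figures: 75 mg.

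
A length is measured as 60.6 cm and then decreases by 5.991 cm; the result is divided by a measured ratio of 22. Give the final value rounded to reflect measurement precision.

2.5 cm

60.6 cm − 5.991 cm = 54.609 cm; the difference is limited to 1 decimal place (3 s.f.).
Carrying full precision, 54.609 ÷ 22 = 2.48222727273… cm; 22 has 2 s.f., so the result keeps min(3, 2) = 2 s.f.
Rounded to 2 significant figures: 2.5 cm.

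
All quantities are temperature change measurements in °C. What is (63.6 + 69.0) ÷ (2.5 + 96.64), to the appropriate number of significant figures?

1.34

63.6 + 69.0 = 132.6, limited to 1 d.p. → 4 s.f.; 2.5 + 96.64 = 99.14, limited to 1 d.p. → 3 s.f.
Carrying full precision, 132.6 ÷ 99.14 = 1.33750252169…; keep min(4, 3) = 3 s.f.
Rounded to 3 significant figures: 1.34.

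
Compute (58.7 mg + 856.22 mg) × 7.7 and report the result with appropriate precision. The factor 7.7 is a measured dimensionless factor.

7.0 × 10³ mg

58.7 mg + 856.22 mg = 914.92 mg; the sum is limited to 1 decimal place (4 s.f.).
Carrying full precision, 914.92 × 7.7 = 7044.884 mg; 7.7 has 2 s.f., so the result keeps min(4, 2) = 2 s.f.
Rounded to 2 significant figures: 7.0 × 10³ mg.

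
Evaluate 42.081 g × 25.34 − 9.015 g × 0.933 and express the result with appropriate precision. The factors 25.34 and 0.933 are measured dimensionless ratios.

42.081 × 25.34 = 1066.33254 → 1066 g (4 s.f., last digit at the 10^0 place).
9.015 × 0.933 = 8.410995 → 8.41 g (3 s.f., last digit at the 10^-2 place).
Difference: 1057.921545 g; keep the coarser place, 10^0.
Result: 1058 g.

1058 g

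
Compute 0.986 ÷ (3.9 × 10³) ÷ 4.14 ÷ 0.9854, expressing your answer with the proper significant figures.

0.986 ÷ (3.9 × 10³) ÷ 4.14 ÷ 0.9854 = 0.0000619725560381…
Multiplication/division keeps the fewest significant figures: 0.986 → 3 s.f., 3.9 × 10³ → 2 s.f., 4.14 → 3 s.f., 0.9854 → 4 s.f.; limit is 2.
Rounded to 2 significant figures: 6.2 × 10⁻⁵.

6.2 × 10⁻⁵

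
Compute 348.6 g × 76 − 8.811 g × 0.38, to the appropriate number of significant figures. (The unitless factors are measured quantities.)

348.6 × 76 = 26493.6 → 2.6 × 10^4 g (2 s.f., last digit at the 10^3 place).
8.811 × 0.38 = 3.34818 → 3.3 g (2 s.f., last digit at the 10^-1 place).
Difference: 26490.25182 g; keep the coarser place, 10^3.
Result: 2.6 × 10^4 g.

2.6 × 10^4 g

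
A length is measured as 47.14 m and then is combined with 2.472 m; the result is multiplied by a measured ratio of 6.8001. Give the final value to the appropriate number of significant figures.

47.14 m + 2.472 m = 49.612 m; the sum is limited to 2 decimal places (4 s.f.).
Carrying full precision, 49.612 × 6.8001 = 337.3665612 m; 6.8001 has 5 s.f., so the result keeps min(4, 5) = 4 s.f.
Rounded to 4 significant figures: 337.4 m.

337.4 m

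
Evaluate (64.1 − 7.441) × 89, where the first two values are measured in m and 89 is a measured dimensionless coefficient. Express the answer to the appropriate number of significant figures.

64.1 m − 7.441 m = 56.659 m; the difference is limited to 1 decimal place (3 s.f.).
Carrying full precision, 56.659 × 89 = 5042.651 m; 89 has 2 s.f., so the result keeps min(3, 2) = 2 s.f.
Rounded to 2 significant figures: 5.0 × 10³ m.

5.0 × 10³ m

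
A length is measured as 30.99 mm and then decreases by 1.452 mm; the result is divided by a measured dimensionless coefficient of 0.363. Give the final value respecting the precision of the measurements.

81.4 mm

30.99 mm − 1.452 mm = 29.538 mm; the difference is limited to 2 decimal places (4 s.f.).
Carrying full precision, 29.538 ÷ 0.363 = 81.3719008264… mm; 0.363 has 3 s.f., so the result keeps min(4, 3) = 3 s.f.
Rounded to 3 significant figures: 81.4 mm.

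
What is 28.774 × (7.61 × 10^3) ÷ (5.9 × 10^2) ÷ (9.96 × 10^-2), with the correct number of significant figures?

28.774 × (7.61 × 10^3) ÷ (5.9 × 10^2) ÷ (9.96 × 10^-2) = 3726.26335852…
Multiplication/division keeps the fewest significant figures: 28.774 → 5 s.f., 7.61 × 10^3 → 3 s.f., 5.9 × 10^2 → 2 s.f., 9.96 × 10^-2 → 3 s.f.; limit is 2.
Rounded to 2 significant figures: 3.7 × 10^3.

3.7 × 10^3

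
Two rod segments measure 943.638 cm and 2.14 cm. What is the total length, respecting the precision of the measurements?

943.638 cm + 2.14 cm = 945.778 cm.
Addition/subtraction keeps the fewest decimal places: 943.638 → 3 decimal places, 2.14 → 2 decimal places; limit is 2.
Rounded to 2 decimal places: 945.78 cm.

945.78 cm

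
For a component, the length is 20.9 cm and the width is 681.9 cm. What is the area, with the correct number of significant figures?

area = 20.9 cm × 681.9 cm = 14251.71 cm².
20.9 has 3 significant figures; 681.9 has 4.
Division/multiplication keeps the fewest: 3 significant figures.
Rounded: 1.43 × 10⁴ cm².

1.43 × 10⁴ cm²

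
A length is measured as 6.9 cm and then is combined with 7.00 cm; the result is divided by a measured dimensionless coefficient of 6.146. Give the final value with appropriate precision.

6.9 cm + 7.00 cm = 13.90 cm; the sum is limited to 1 decimal place (3 s.f.).
Carrying full precision, 13.90 ÷ 6.146 = 2.26163358282… cm; 6.146 has 4 s.f., so the result keeps min(3, 4) = 3 s.f.
Rounded to 3 significant figures: 2.26 cm.

2.26 cm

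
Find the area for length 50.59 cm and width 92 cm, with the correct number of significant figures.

area = 50.59 cm × 92 cm = 4654.28 cm².
50.59 has 4 significant figures; 92 has 2.
Division/multiplication keeps the fewest: 2 significant figures.
Rounded: 4.7 × 10³ cm².

4.7 × 10³ cm²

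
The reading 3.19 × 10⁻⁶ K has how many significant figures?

3.19 × 10⁻⁶: in scientific notation every digit of the coefficient is significant.

3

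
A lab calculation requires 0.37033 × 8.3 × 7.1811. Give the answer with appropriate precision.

22

0.37033 × 8.3 × 7.1811 = 22.0728271329
Multiplication/division keeps the fewest significant figures: 0.37033 → 5 s.f., 8.3 → 2 s.f., 7.1811 → 5 s.f.; limit is 2.
Rounded to 2 significant figures: 22.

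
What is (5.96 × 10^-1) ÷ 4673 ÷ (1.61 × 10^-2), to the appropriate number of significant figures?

(5.96 × 10^-1) ÷ 4673 ÷ (1.61 × 10^-2) = 0.00792181329775…
Multiplication/division keeps the fewest significant figures: 5.96 × 10^-1 → 3 s.f., 4673 → 4 s.f., 1.61 × 10^-2 → 3 s.f.; limit is 3.
Rounded to 3 significant figures: 7.92 × 10^-3.

7.92 × 10^-3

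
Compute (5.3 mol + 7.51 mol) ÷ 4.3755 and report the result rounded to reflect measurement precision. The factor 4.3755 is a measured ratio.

5.3 mol + 7.51 mol = 12.81 mol; the sum is limited to 1 decimal place (3 s.f.).
Carrying full precision, 12.81 ÷ 4.3755 = 2.92766540967… mol; 4.3755 has 5 s.f., so the result keeps min(3, 5) = 3 s.f.
Rounded to 3 significant figures: 2.93 mol.

2.93 mol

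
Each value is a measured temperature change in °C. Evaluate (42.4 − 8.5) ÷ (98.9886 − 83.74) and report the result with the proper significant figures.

42.4 − 8.5 = 33.9, limited to 1 d.p. → 3 s.f.; 98.9886 − 83.74 = 15.2486, limited to 2 d.p. → 4 s.f.
Carrying full precision, 33.9 ÷ 15.2486 = 2.22315491258…; keep min(3, 4) = 3 s.f.
Rounded to 3 significant figures: 2.22.

2.22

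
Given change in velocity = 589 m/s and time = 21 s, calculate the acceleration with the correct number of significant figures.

acceleration = 589 m/s ÷ 21 s = 28.0476190476… m/s².
589 has 3 significant figures; 21 has 2.
Division/multiplication keeps the fewest: 2 significant figures.
Rounded: 28 m/s².

28 m/s²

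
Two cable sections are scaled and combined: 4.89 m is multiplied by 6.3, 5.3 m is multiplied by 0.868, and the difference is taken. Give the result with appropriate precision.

4.89 × 6.3 = 30.807 → 31 m (2 s.f., last digit at the 10^0 place).
5.3 × 0.868 = 4.6004 → 4.6 m (2 s.f., last digit at the 10^-1 place).
Difference: 26.2066 m; keep the coarser place, 10^0.
Result: 26 m.

26 m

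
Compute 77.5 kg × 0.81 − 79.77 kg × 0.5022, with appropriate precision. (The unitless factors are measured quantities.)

23 kg

77.5 × 0.81 = 62.775 → 63 kg (2 s.f., last digit at the 10^0 place).
79.77 × 0.5022 = 40.060494 → 40.06 kg (4 s.f., last digit at the 10^-2 place).
Difference: 22.714506 kg; keep the coarser place, 10^0.
Result: 23 kg.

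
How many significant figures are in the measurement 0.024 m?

2

0.024: leading zeros are not significant.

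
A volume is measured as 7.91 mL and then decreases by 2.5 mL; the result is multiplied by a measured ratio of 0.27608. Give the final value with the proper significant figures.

1.5 mL

7.91 mL − 2.5 mL = 5.41 mL; the difference is limited to 1 decimal place (2 s.f.).
Carrying full precision, 5.41 × 0.27608 = 1.4935928 mL; 0.27608 has 5 s.f., so the result keeps min(2, 5) = 2 s.f.
Rounded to 2 significant figures: 1.5 mL.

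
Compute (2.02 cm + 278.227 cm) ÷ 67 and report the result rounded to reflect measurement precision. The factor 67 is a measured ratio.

2.02 cm + 278.227 cm = 280.247 cm; the sum is limited to 2 decimal places (5 s.f.).
Carrying full precision, 280.247 ÷ 67 = 4.18279104478… cm; 67 has 2 s.f., so the result keeps min(5, 2) = 2 s.f.
Rounded to 2 significant figures: 4.2 cm.

4.2 cm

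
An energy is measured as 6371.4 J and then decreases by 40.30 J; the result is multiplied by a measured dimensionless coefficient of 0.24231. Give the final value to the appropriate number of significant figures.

1534.1 J

6371.4 J − 40.30 J = 6331.10 J; the difference is limited to 1 decimal place (5 s.f.).
Carrying full precision, 6331.10 × 0.24231 = 1534.088841 J; 0.24231 has 5 s.f., so the result keeps min(5, 5) = 5 s.f.
Rounded to 5 significant figures: 1534.1 J.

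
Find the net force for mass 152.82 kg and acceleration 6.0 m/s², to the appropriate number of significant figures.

net force = 152.82 kg × 6.0 m/s² = 916.92 N.
152.82 has 5 significant figures; 6.0 has 2.
Division/multiplication keeps the fewest: 2 significant figures.
Rounded: 9.2 × 10² N.

9.2 × 10² N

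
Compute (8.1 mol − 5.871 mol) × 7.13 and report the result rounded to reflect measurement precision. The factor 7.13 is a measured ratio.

8.1 mol − 5.871 mol = 2.229 mol; the difference is limited to 1 decimal place (2 s.f.).
Carrying full precision, 2.229 × 7.13 = 15.89277 mol; 7.13 has 3 s.f., so the result keeps min(2, 3) = 2 s.f.
Rounded to 2 significant figures: 16 mol.

16 mol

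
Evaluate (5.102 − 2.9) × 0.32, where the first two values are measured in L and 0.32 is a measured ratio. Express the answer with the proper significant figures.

5.102 L − 2.9 L = 2.202 L; the difference is limited to 1 decimal place (2 s.f.).
Carrying full precision, 2.202 × 0.32 = 0.70464 L; 0.32 has 2 s.f., so the result keeps min(2, 2) = 2 s.f.
Rounded to 2 significant figures: 0.70 L.

0.70 L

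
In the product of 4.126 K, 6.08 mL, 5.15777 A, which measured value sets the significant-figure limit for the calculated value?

6.08 mL

4.126 K → 4 s.f.; 6.08 mL → 3 s.f.; 5.15777 A → 6 s.f.
The fewest is 3 significant figures, from 6.08 mL.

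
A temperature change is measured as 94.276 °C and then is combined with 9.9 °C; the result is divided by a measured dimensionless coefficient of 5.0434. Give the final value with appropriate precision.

94.276 °C + 9.9 °C = 104.176 °C; the sum is limited to 1 decimal place (4 s.f.).
Carrying full precision, 104.176 ÷ 5.0434 = 20.6559067296… °C; 5.0434 has 5 s.f., so the result keeps min(4, 5) = 4 s.f.
Rounded to 4 significant figures: 20.66 °C.

20.66 °C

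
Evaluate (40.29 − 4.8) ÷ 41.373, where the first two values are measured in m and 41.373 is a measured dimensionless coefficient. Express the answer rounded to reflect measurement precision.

40.29 m − 4.8 m = 35.49 m; the difference is limited to 1 decimal place (3 s.f.).
Carrying full precision, 35.49 ÷ 41.373 = 0.857805815387… m; 41.373 has 5 s.f., so the result keeps min(3, 5) = 3 s.f.
Rounded to 3 significant figures: 0.858 m.

0.858 m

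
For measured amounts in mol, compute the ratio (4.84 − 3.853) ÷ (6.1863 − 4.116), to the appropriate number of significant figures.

0.48

4.84 − 3.853 = 0.987, limited to 2 d.p. → 2 s.f.; 6.1863 − 4.116 = 2.0703, limited to 3 d.p. → 4 s.f.
Carrying full precision, 0.987 ÷ 2.0703 = 0.476742501087…; keep min(2, 4) = 2 s.f.
Rounded to 2 significant figures: 0.48.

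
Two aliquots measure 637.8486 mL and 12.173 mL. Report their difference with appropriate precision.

637.8486 mL − 12.173 mL = 625.6756 mL.
Addition/subtraction keeps the fewest decimal places: 637.8486 → 4 decimal places, 12.173 → 3 decimal places; limit is 3.
Rounded to 3 decimal places: 625.676 mL.

625.676 mL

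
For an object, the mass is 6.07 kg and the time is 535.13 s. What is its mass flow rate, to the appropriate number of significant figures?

mass flow rate = 6.07 kg ÷ 535.13 s = 0.0113430381403… kg/s.
6.07 has 3 significant figures; 535.13 has 5.
Division/multiplication keeps the fewest: 3 significant figures.
Rounded: 0.0113 kg/s.

0.0113 kg/s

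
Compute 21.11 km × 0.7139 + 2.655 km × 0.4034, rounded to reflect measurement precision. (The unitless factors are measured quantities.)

21.11 × 0.7139 = 15.070429 → 15.07 km (4 s.f., last digit at the 10^-2 place).
2.655 × 0.4034 = 1.071027 → 1.071 km (4 s.f., last digit at the 10^-3 place).
Sum: 16.141456 km; keep the coarser place, 10^-2.
Result: 16.14 km.

16.14 km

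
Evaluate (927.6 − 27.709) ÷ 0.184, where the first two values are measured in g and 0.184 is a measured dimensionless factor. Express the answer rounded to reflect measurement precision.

927.6 g − 27.709 g = 899.891 g; the difference is limited to 1 decimal place (4 s.f.).
Carrying full precision, 899.891 ÷ 0.184 = 4890.71195652… g; 0.184 has 3 s.f., so the result keeps min(4, 3) = 3 s.f.
Rounded to 3 significant figures: 4.89 × 10^3 g.

4.89 × 10^3 g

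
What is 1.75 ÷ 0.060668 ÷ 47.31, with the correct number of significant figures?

1.75 ÷ 0.060668 ÷ 47.31 = 0.609712954527…
Multiplication/division keeps the fewest significant figures: 1.75 → 3 s.f., 0.060668 → 5 s.f., 47.31 → 4 s.f.; limit is 3.
Rounded to 3 significant figures: 6.10 × 10⁻¹.

6.10 × 10⁻¹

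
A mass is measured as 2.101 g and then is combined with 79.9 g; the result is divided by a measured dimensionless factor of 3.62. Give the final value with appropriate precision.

22.7 g

2.101 g + 79.9 g = 82.001 g; the sum is limited to 1 decimal place (3 s.f.).
Carrying full precision, 82.001 ÷ 3.62 = 22.6522099448… g; 3.62 has 3 s.f., so the result keeps min(3, 3) = 3 s.f.
Rounded to 3 significant figures: 22.7 g.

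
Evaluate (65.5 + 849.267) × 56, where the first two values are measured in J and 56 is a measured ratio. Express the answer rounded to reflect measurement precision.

65.5 J + 849.267 J = 914.767 J; the sum is limited to 1 decimal place (4 s.f.).
Carrying full precision, 914.767 × 56 = 51226.952 J; 56 has 2 s.f., so the result keeps min(4, 2) = 2 s.f.
Rounded to 2 significant figures: 5.1 × 10^4 J.

5.1 × 10^4 J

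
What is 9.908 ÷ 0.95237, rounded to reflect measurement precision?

9.908 ÷ 0.95237 = 10.4035196405…
Multiplication/division keeps the fewest significant figures: 9.908 → 4 s.f., 0.95237 → 5 s.f.; limit is 4.
Rounded to 4 significant figures: 10.40.

10.40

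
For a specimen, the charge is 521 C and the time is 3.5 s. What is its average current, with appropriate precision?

1.5 × 10² A

average current = 521 C ÷ 3.5 s = 148.857142857… A.
521 has 3 significant figures; 3.5 has 2.
Division/multiplication keeps the fewest: 2 significant figures.
Rounded: 1.5 × 10² A.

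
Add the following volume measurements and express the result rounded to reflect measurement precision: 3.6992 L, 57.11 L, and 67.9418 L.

3.6992 L + 57.11 L + 67.9418 L = 128.7510 L.
Addition/subtraction keeps the fewest decimal places: 3.6992 → 4 decimal places, 57.11 → 2 decimal places, 67.9418 → 4 decimal places; limit is 2.
Rounded to 2 decimal places: 128.75 L.

128.75 L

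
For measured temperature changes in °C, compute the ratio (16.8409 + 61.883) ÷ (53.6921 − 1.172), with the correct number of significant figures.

1.4989

16.8409 + 61.883 = 78.7239, limited to 3 d.p. → 5 s.f.; 53.6921 − 1.172 = 52.5201, limited to 3 d.p. → 5 s.f.
Carrying full precision, 78.7239 ÷ 52.5201 = 1.49892898148…; keep min(5, 5) = 5 s.f.
Rounded to 5 significant figures: 1.4989.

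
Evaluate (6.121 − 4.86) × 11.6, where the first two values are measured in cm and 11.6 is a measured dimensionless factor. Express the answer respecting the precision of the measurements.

14.6 cm

6.121 cm − 4.86 cm = 1.261 cm; the difference is limited to 2 decimal places (3 s.f.).
Carrying full precision, 1.261 × 11.6 = 14.6276 cm; 11.6 has 3 s.f., so the result keeps min(3, 3) = 3 s.f.
Rounded to 3 significant figures: 14.6 cm.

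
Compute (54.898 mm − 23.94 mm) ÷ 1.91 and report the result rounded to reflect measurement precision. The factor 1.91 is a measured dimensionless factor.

16.2 mm

54.898 mm − 23.94 mm = 30.958 mm; the difference is limited to 2 decimal places (4 s.f.).
Carrying full precision, 30.958 ÷ 1.91 = 16.2083769634… mm; 1.91 has 3 s.f., so the result keeps min(4, 3) = 3 s.f.
Rounded to 3 significant figures: 16.2 mm.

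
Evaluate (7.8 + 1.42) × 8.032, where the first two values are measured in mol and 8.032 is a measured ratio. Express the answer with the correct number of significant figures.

7.8 mol + 1.42 mol = 9.22 mol; the sum is limited to 1 decimal place (2 s.f.).
Carrying full precision, 9.22 × 8.032 = 74.05504 mol; 8.032 has 4 s.f., so the result keeps min(2, 4) = 2 s.f.
Rounded to 2 significant figures: 74 mol.

74 mol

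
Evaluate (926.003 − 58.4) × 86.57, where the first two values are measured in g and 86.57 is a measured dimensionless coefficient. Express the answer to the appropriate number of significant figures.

7.511 × 10⁴ g

926.003 g − 58.4 g = 867.603 g; the difference is limited to 1 decimal place (4 s.f.).
Carrying full precision, 867.603 × 86.57 = 75108.39171 g; 86.57 has 4 s.f., so the result keeps min(4, 4) = 4 s.f.
Rounded to 4 significant figures: 7.511 × 10⁴ g.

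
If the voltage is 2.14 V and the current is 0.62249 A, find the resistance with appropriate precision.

resistance = 2.14 V ÷ 0.62249 A = 3.43780622982… Ω.
2.14 has 3 significant figures; 0.62249 has 5.
Division/multiplication keeps the fewest: 3 significant figures.
Rounded: 3.44 Ω.

3.44 Ω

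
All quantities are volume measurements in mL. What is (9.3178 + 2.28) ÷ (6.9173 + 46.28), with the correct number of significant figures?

0.2180

9.3178 + 2.28 = 11.5978, limited to 2 d.p. → 4 s.f.; 6.9173 + 46.28 = 53.1973, limited to 2 d.p. → 4 s.f.
Carrying full precision, 11.5978 ÷ 53.1973 = 0.218014824061…; keep min(4, 4) = 4 s.f.
Rounded to 4 significant figures: 0.2180.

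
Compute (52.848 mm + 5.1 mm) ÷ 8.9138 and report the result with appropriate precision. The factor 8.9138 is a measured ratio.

6.50 mm

52.848 mm + 5.1 mm = 57.948 mm; the sum is limited to 1 decimal place (3 s.f.).
Carrying full precision, 57.948 ÷ 8.9138 = 6.50093114048… mm; 8.9138 has 5 s.f., so the result keeps min(3, 5) = 3 s.f.
Rounded to 3 significant figures: 6.50 mm.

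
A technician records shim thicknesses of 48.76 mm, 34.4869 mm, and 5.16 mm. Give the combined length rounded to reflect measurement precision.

88.41 mm

48.76 mm + 34.4869 mm + 5.16 mm = 88.4069 mm.
Addition/subtraction keeps the fewest decimal places: 48.76 → 2 decimal places, 34.4869 → 4 decimal places, 5.16 → 2 decimal places; limit is 2.
Rounded to 2 decimal places: 88.41 mm.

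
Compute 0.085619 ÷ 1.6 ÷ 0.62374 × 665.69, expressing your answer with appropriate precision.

57

0.085619 ÷ 1.6 ÷ 0.62374 × 665.69 = 57.1108475787…
Multiplication/division keeps the fewest significant figures: 0.085619 → 5 s.f., 1.6 → 2 s.f., 0.62374 → 5 s.f., 665.69 → 5 s.f.; limit is 2.
Rounded to 2 significant figures: 57.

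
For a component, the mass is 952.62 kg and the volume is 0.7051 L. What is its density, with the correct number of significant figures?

1351 kg/L

density = 952.62 kg ÷ 0.7051 L = 1351.04240533… kg/L.
952.62 has 5 significant figures; 0.7051 has 4.
Division/multiplication keeps the fewest: 4 significant figures.
Rounded: 1351 kg/L.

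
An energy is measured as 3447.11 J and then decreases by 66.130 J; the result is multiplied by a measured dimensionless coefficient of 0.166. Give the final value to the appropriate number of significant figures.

3447.11 J − 66.130 J = 3380.980 J; the difference is limited to 2 decimal places (6 s.f.).
Carrying full precision, 3380.980 × 0.166 = 561.24268 J; 0.166 has 3 s.f., so the result keeps min(6, 3) = 3 s.f.
Rounded to 3 significant figures: 561 J.

561 J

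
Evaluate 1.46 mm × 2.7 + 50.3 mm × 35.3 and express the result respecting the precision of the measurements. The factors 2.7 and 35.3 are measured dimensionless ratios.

1.78 × 10^3 mm

1.46 × 2.7 = 3.942 → 3.9 mm (2 s.f., last digit at the 10^-1 place).
50.3 × 35.3 = 1775.59 → 1.78 × 10^3 mm (3 s.f., last digit at the 10^1 place).
Sum: 1779.532 mm; keep the coarser place, 10^1.
Result: 1.78 × 10^3 mm.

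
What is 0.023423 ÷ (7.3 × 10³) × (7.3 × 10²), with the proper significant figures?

0.0023

0.023423 ÷ (7.3 × 10³) × (7.3 × 10²) = 0.0023423
Multiplication/division keeps the fewest significant figures: 0.023423 → 5 s.f., 7.3 × 10³ → 2 s.f., 7.3 × 10² → 2 s.f.; limit is 2.
Rounded to 2 significant figures: 0.0023.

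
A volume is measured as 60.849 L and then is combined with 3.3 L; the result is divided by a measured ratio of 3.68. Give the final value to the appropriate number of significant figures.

17.4 L

60.849 L + 3.3 L = 64.149 L; the sum is limited to 1 decimal place (3 s.f.).
Carrying full precision, 64.149 ÷ 3.68 = 17.4317934783… L; 3.68 has 3 s.f., so the result keeps min(3, 3) = 3 s.f.
Rounded to 3 significant figures: 17.4 L.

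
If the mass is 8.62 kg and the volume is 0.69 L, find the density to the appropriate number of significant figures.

density = 8.62 kg ÷ 0.69 L = 12.4927536232… kg/L.
8.62 has 3 significant figures; 0.69 has 2.
Division/multiplication keeps the fewest: 2 significant figures.
Rounded: 12 kg/L.

12 kg/L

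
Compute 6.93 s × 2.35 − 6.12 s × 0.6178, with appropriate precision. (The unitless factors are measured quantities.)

6.93 × 2.35 = 16.2855 → 16.3 s (3 s.f., last digit at the 10^-1 place).
6.12 × 0.6178 = 3.780936 → 3.78 s (3 s.f., last digit at the 10^-2 place).
Difference: 12.504564 s; keep the coarser place, 10^-1.
Result: 12.5 s.

12.5 s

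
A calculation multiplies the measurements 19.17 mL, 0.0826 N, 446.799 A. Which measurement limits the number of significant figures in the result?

0.0826 N

19.17 mL → 4 s.f.; 0.0826 N → 3 s.f.; 446.799 A → 6 s.f.
The fewest is 3 significant figures, from 0.0826 N.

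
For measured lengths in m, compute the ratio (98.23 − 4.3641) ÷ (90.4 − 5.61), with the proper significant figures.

1.11

98.23 − 4.3641 = 93.8659, limited to 2 d.p. → 4 s.f.; 90.4 − 5.61 = 84.79, limited to 1 d.p. → 3 s.f.
Carrying full precision, 93.8659 ÷ 84.79 = 1.10703974525…; keep min(4, 3) = 3 s.f.
Rounded to 3 significant figures: 1.11.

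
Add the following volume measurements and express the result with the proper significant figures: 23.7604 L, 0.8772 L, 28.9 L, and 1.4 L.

54.9 L

23.7604 L + 0.8772 L + 28.9 L + 1.4 L = 54.9376 L.
Addition/subtraction keeps the fewest decimal places: 23.7604 → 4 decimal places, 0.8772 → 4 decimal places, 28.9 → 1 decimal place, 1.4 → 1 decimal place; limit is 1.
Rounded to 1 decimal place: 54.9 L.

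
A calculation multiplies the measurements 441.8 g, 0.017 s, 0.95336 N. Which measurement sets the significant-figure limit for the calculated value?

441.8 g → 4 s.f.; 0.017 s → 2 s.f.; 0.95336 N → 5 s.f.
The fewest is 2 significant figures, from 0.017 s.

0.017 s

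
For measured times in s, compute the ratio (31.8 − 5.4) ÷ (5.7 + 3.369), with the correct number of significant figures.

31.8 − 5.4 = 26.4, limited to 1 d.p. → 3 s.f.; 5.7 + 3.369 = 9.069, limited to 1 d.p. → 2 s.f.
Carrying full precision, 26.4 ÷ 9.069 = 2.91101554747…; keep min(3, 2) = 2 s.f.
Rounded to 2 significant figures: 2.9.

2.9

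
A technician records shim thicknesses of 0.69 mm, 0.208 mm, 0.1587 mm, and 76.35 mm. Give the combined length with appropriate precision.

77.41 mm

0.69 mm + 0.208 mm + 0.1587 mm + 76.35 mm = 77.4067 mm.
Addition/subtraction keeps the fewest decimal places: 0.69 → 2 decimal places, 0.208 → 3 decimal places, 0.1587 → 4 decimal places, 76.35 → 2 decimal places; limit is 2.
Rounded to 2 decimal places: 77.41 mm.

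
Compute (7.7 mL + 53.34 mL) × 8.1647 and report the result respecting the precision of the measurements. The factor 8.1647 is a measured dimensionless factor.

498 mL

7.7 mL + 53.34 mL = 61.04 mL; the sum is limited to 1 decimal place (3 s.f.).
Carrying full precision, 61.04 × 8.1647 = 498.373288 mL; 8.1647 has 5 s.f., so the result keeps min(3, 5) = 3 s.f.
Rounded to 3 significant figures: 498 mL.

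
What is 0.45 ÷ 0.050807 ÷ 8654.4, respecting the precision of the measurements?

0.0010

0.45 ÷ 0.050807 ÷ 8654.4 = 0.0010234155178…
Multiplication/division keeps the fewest significant figures: 0.45 → 2 s.f., 0.050807 → 5 s.f., 8654.4 → 5 s.f.; limit is 2.
Rounded to 2 significant figures: 0.0010.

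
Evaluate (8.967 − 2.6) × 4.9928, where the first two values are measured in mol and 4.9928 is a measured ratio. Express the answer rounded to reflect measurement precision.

32 mol

8.967 mol − 2.6 mol = 6.367 mol; the difference is limited to 1 decimal place (2 s.f.).
Carrying full precision, 6.367 × 4.9928 = 31.7891576 mol; 4.9928 has 5 s.f., so the result keeps min(2, 5) = 2 s.f.
Rounded to 2 significant figures: 32 mol.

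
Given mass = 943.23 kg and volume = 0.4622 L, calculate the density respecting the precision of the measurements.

2041 kg/L

density = 943.23 kg ÷ 0.4622 L = 2040.73993942… kg/L.
943.23 has 5 significant figures; 0.4622 has 4.
Division/multiplication keeps the fewest: 4 significant figures.
Rounded: 2041 kg/L.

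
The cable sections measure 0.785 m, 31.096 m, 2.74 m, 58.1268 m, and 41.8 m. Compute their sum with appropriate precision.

134.5 m

0.785 m + 31.096 m + 2.74 m + 58.1268 m + 41.8 m = 134.5478 m.
Addition/subtraction keeps the fewest decimal places: 0.785 → 3 decimal places, 31.096 → 3 decimal places, 2.74 → 2 decimal places, 58.1268 → 4 decimal places, 41.8 → 1 decimal place; limit is 1.
Rounded to 1 decimal place: 134.5 m.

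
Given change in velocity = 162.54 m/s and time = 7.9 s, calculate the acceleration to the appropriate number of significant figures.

21 m/s²

acceleration = 162.54 m/s ÷ 7.9 s = 20.5746835443… m/s².
162.54 has 5 significant figures; 7.9 has 2.
Division/multiplication keeps the fewest: 2 significant figures.
Rounded: 21 m/s².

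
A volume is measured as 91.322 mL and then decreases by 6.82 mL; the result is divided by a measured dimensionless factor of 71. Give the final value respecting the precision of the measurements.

1.2 mL

91.322 mL − 6.82 mL = 84.502 mL; the difference is limited to 2 decimal places (4 s.f.).
Carrying full precision, 84.502 ÷ 71 = 1.19016901408… mL; 71 has 2 s.f., so the result keeps min(4, 2) = 2 s.f.
Rounded to 2 significant figures: 1.2 mL.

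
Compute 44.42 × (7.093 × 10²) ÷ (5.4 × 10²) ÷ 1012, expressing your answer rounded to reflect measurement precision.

0.058

44.42 × (7.093 × 10²) ÷ (5.4 × 10²) ÷ 1012 = 0.0576546369492…
Multiplication/division keeps the fewest significant figures: 44.42 → 4 s.f., 7.093 × 10² → 4 s.f., 5.4 × 10² → 2 s.f., 1012 → 4 s.f.; limit is 2.
Rounded to 2 significant figures: 0.058.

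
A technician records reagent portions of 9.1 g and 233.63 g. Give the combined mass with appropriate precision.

9.1 g + 233.63 g = 242.73 g.
Addition/subtraction keeps the fewest decimal places: 9.1 → 1 decimal place, 233.63 → 2 decimal places; limit is 1.
Rounded to 1 decimal place: 242.7 g.

242.7 g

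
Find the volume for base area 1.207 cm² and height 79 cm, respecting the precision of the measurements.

volume = 1.207 cm² × 79 cm = 95.353 cm³.
1.207 has 4 significant figures; 79 has 2.
Division/multiplication keeps the fewest: 2 significant figures.
Rounded: 95 cm³.

95 cm³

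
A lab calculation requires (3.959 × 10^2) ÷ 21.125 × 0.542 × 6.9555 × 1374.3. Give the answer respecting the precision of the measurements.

(3.959 × 10^2) ÷ 21.125 × 0.542 × 6.9555 × 1374.3 = 97095.2472777…
Multiplication/division keeps the fewest significant figures: 3.959 × 10^2 → 4 s.f., 21.125 → 5 s.f., 0.542 → 3 s.f., 6.9555 → 5 s.f., 1374.3 → 5 s.f.; limit is 3.
Rounded to 3 significant figures: 9.71 × 10^4.

9.71 × 10^4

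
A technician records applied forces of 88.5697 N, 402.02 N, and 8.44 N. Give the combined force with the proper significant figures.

88.5697 N + 402.02 N + 8.44 N = 499.0297 N.
Addition/subtraction keeps the fewest decimal places: 88.5697 → 4 decimal places, 402.02 → 2 decimal places, 8.44 → 2 decimal places; limit is 2.
Rounded to 2 decimal places: 499.03 N.

499.03 N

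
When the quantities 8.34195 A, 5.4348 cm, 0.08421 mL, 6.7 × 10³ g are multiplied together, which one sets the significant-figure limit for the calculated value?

6.7 × 10³ g

8.34195 A → 6 s.f.; 5.4348 cm → 5 s.f.; 0.08421 mL → 4 s.f.; 6.7 × 10³ g → 2 s.f.
The fewest is 2 significant figures, from 6.7 × 10³ g.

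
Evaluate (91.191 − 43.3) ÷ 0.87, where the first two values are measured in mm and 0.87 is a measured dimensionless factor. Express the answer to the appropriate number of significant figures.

55 mm

91.191 mm − 43.3 mm = 47.891 mm; the difference is limited to 1 decimal place (3 s.f.).
Carrying full precision, 47.891 ÷ 0.87 = 55.0471264368… mm; 0.87 has 2 s.f., so the result keeps min(3, 2) = 2 s.f.
Rounded to 2 significant figures: 55 mm.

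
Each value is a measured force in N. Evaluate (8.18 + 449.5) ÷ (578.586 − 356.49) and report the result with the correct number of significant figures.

8.18 + 449.5 = 457.68, limited to 1 d.p. → 4 s.f.; 578.586 − 356.49 = 222.096, limited to 2 d.p. → 5 s.f.
Carrying full precision, 457.68 ÷ 222.096 = 2.06073049492…; keep min(4, 5) = 4 s.f.
Rounded to 4 significant figures: 2.061.

2.061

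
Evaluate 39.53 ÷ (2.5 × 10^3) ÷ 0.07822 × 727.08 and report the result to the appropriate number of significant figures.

1.5 × 10^2

39.53 ÷ (2.5 × 10^3) ÷ 0.07822 × 727.08 = 146.977613909…
Multiplication/division keeps the fewest significant figures: 39.53 → 4 s.f., 2.5 × 10^3 → 2 s.f., 0.07822 → 4 s.f., 727.08 → 5 s.f.; limit is 2.
Rounded to 2 significant figures: 1.5 × 10^2.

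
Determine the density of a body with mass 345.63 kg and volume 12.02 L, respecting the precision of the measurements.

density = 345.63 kg ÷ 12.02 L = 28.7545757072… kg/L.
345.63 has 5 significant figures; 12.02 has 4.
Division/multiplication keeps the fewest: 4 significant figures.
Rounded: 28.75 kg/L.

28.75 kg/L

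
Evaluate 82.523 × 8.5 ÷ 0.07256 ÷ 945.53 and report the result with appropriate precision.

10.

82.523 × 8.5 ÷ 0.07256 ÷ 945.53 = 10.2240119065…
Multiplication/division keeps the fewest significant figures: 82.523 → 5 s.f., 8.5 → 2 s.f., 0.07256 → 4 s.f., 945.53 → 5 s.f.; limit is 2.
Rounded to 2 significant figures: 10.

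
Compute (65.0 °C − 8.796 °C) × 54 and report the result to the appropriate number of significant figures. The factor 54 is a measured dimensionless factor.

65.0 °C − 8.796 °C = 56.204 °C; the difference is limited to 1 decimal place (3 s.f.).
Carrying full precision, 56.204 × 54 = 3035.016 °C; 54 has 2 s.f., so the result keeps min(3, 2) = 2 s.f.
Rounded to 2 significant figures: 3.0 × 10^3 °C.

3.0 × 10^3 °C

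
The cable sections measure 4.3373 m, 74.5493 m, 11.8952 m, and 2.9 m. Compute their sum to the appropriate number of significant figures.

4.3373 m + 74.5493 m + 11.8952 m + 2.9 m = 93.6818 m.
Addition/subtraction keeps the fewest decimal places: 4.3373 → 4 decimal places, 74.5493 → 4 decimal places, 11.8952 → 4 decimal places, 2.9 → 1 decimal place; limit is 1.
Rounded to 1 decimal place: 93.7 m.

93.7 m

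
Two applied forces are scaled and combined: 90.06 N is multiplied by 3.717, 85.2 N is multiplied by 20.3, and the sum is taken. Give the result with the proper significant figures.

90.06 × 3.717 = 334.75302 → 334.8 N (4 s.f., last digit at the 10^-1 place).
85.2 × 20.3 = 1729.56 → 1.73 × 10³ N (3 s.f., last digit at the 10^1 place).
Sum: 2064.31302 N; keep the coarser place, 10^1.
Result: 2.06 × 10³ N.

2.06 × 10³ N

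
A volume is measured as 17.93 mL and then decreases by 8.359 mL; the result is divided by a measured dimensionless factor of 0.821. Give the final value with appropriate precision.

17.93 mL − 8.359 mL = 9.571 mL; the difference is limited to 2 decimal places (3 s.f.).
Carrying full precision, 9.571 ÷ 0.821 = 11.6577344702… mL; 0.821 has 3 s.f., so the result keeps min(3, 3) = 3 s.f.
Rounded to 3 significant figures: 11.7 mL.

11.7 mL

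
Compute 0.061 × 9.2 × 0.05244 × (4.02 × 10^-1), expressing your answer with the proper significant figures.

0.012

0.061 × 9.2 × 0.05244 × (4.02 × 10^-1) = 0.011830589856
Multiplication/division keeps the fewest significant figures: 0.061 → 2 s.f., 9.2 → 2 s.f., 0.05244 → 4 s.f., 4.02 × 10^-1 → 3 s.f.; limit is 2.
Rounded to 2 significant figures: 0.012.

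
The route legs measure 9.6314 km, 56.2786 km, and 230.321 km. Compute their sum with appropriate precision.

9.6314 km + 56.2786 km + 230.321 km = 296.2310 km.
Addition/subtraction keeps the fewest decimal places: 9.6314 → 4 decimal places, 56.2786 → 4 decimal places, 230.321 → 3 decimal places; limit is 3.
Rounded to 3 decimal places: 2.96231 × 10² km.

2.96231 × 10² km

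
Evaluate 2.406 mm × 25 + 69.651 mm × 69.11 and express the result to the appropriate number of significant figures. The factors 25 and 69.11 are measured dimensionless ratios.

4874 mm

2.406 × 25 = 60.15 → 60. mm (2 s.f., last digit at the 10^0 place).
69.651 × 69.11 = 4813.58061 → 4.814 × 10^3 mm (4 s.f., last digit at the 10^0 place).
Sum: 4873.73061 mm; keep the coarser place, 10^0.
Result: 4874 mm.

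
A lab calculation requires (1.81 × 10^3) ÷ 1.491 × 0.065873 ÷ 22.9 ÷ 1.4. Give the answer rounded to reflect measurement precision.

2.5

(1.81 × 10^3) ÷ 1.491 × 0.065873 ÷ 22.9 ÷ 1.4 = 2.49427799904…
Multiplication/division keeps the fewest significant figures: 1.81 × 10^3 → 3 s.f., 1.491 → 4 s.f., 0.065873 → 5 s.f., 22.9 → 3 s.f., 1.4 → 2 s.f.; limit is 2.
Rounded to 2 significant figures: 2.5.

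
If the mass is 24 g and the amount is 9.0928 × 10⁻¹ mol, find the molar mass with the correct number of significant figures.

molar mass = 24 g ÷ 9.0928 × 10⁻¹ mol = 26.3945099419… g/mol.
24 has 2 significant figures; 9.0928 × 10⁻¹ has 5.
Division/multiplication keeps the fewest: 2 significant figures.
Rounded: 26 g/mol.

26 g/mol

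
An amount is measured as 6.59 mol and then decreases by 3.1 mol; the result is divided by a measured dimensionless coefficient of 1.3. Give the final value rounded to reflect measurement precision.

6.59 mol − 3.1 mol = 3.49 mol; the difference is limited to 1 decimal place (2 s.f.).
Carrying full precision, 3.49 ÷ 1.3 = 2.68461538462… mol; 1.3 has 2 s.f., so the result keeps min(2, 2) = 2 s.f.
Rounded to 2 significant figures: 2.7 mol.

2.7 mol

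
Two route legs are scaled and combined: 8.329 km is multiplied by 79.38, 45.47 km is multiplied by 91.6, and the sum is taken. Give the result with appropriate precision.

8.329 × 79.38 = 661.15602 → 661.2 km (4 s.f., last digit at the 10^-1 place).
45.47 × 91.6 = 4165.052 → 4.17 × 10^3 km (3 s.f., last digit at the 10^1 place).
Sum: 4826.20802 km; keep the coarser place, 10^1.
Result: 4.83 × 10^3 km.

4.83 × 10^3 km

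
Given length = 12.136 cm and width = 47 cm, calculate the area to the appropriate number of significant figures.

area = 12.136 cm × 47 cm = 570.392 cm².
12.136 has 5 significant figures; 47 has 2.
Division/multiplication keeps the fewest: 2 significant figures.
Rounded: 5.7 × 10^2 cm².

5.7 × 10^2 cm²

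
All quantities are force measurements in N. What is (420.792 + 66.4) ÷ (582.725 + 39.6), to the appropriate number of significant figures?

0.7829

420.792 + 66.4 = 487.192, limited to 1 d.p. → 4 s.f.; 582.725 + 39.6 = 622.325, limited to 1 d.p. → 4 s.f.
Carrying full precision, 487.192 ÷ 622.325 = 0.782857831519…; keep min(4, 4) = 4 s.f.
Rounded to 4 significant figures: 0.7829.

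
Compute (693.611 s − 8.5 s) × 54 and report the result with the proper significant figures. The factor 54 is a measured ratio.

3.7 × 10^4 s

693.611 s − 8.5 s = 685.111 s; the difference is limited to 1 decimal place (4 s.f.).
Carrying full precision, 685.111 × 54 = 36995.994 s; 54 has 2 s.f., so the result keeps min(4, 2) = 2 s.f.
Rounded to 2 significant figures: 3.7 × 10^4 s.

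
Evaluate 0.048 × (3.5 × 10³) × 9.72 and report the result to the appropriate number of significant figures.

1.6 × 10³

0.048 × (3.5 × 10³) × 9.72 = 1632.96
Multiplication/division keeps the fewest significant figures: 0.048 → 2 s.f., 3.5 × 10³ → 2 s.f., 9.72 → 3 s.f.; limit is 2.
Rounded to 2 significant figures: 1.6 × 10³.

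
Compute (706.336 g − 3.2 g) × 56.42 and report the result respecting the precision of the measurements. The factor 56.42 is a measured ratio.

3.967 × 10⁴ g

706.336 g − 3.2 g = 703.136 g; the difference is limited to 1 decimal place (4 s.f.).
Carrying full precision, 703.136 × 56.42 = 39670.93312 g; 56.42 has 4 s.f., so the result keeps min(4, 4) = 4 s.f.
Rounded to 4 significant figures: 3.967 × 10⁴ g.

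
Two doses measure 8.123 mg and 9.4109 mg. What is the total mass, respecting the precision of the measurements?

8.123 mg + 9.4109 mg = 17.5339 mg.
Addition/subtraction keeps the fewest decimal places: 8.123 → 3 decimal places, 9.4109 → 4 decimal places; limit is 3.
Rounded to 3 decimal places: 17.534 mg.

17.534 mg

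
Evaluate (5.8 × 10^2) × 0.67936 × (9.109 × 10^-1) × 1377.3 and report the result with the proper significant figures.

(5.8 × 10^2) × 0.67936 × (9.109 × 10^-1) × 1377.3 = 494341.664558…
Multiplication/division keeps the fewest significant figures: 5.8 × 10^2 → 2 s.f., 0.67936 → 5 s.f., 9.109 × 10^-1 → 4 s.f., 1377.3 → 5 s.f.; limit is 2.
Rounded to 2 significant figures: 4.9 × 10^5.

4.9 × 10^5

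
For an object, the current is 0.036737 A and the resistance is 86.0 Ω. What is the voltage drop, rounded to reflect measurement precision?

3.16 V

voltage drop = 0.036737 A × 86.0 Ω = 3.159382 V.
0.036737 has 5 significant figures; 86.0 has 3.
Division/multiplication keeps the fewest: 3 significant figures.
Rounded: 3.16 V.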